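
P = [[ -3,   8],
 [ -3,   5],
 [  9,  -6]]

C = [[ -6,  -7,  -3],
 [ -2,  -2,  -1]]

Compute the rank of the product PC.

First compute PC:
[[  2,   5,   1],
 [  8,  11,   4],
 [-42, -51, -21]]
Now row reduce the product.
R2 ← R2 − (4)·R1: [0, -9, 0]
R3 ← R3 + (21)·R1: [0, 54, 0]
R3 ← R3 + (6)·R2: [0, 0, 0]
2 nonzero rows, so rank(PC) = 2.

2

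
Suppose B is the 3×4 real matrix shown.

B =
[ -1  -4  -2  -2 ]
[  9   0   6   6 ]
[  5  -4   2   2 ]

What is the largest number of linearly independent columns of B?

2

Row reduce to echelon form.
R2 ← R2 + (9)·R1: [0, -36, -12, -12]
R3 ← R3 + (5)·R1: [0, -24, -8, -8]
R3 ← R3 − (2/3)·R2: [0, 0, 0, 0]
Echelon form has 2 nonzero rows, so rank(B) = 2.
The rank gives the maximum number of linearly independent columns: 2.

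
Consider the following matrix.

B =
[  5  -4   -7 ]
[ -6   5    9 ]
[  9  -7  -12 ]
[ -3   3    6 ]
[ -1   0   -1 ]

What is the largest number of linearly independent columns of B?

Row reduce to echelon form.
R2 ← R2 + (6/5)·R1: [0, 1/5, 3/5]
R3 ← R3 − (9/5)·R1: [0, 1/5, 3/5]
R4 ← R4 + (3/5)·R1: [0, 3/5, 9/5]
R5 ← R5 + (1/5)·R1: [0, -4/5, -12/5]
R3 ← R3 − R2: [0, 0, 0]
R4 ← R4 − (3)·R2: [0, 0, 0]
R5 ← R5 + (4)·R2: [0, 0, 0]
Echelon form has 2 nonzero rows, so rank(B) = 2.
The rank gives the maximum number of linearly independent columns: 2.

2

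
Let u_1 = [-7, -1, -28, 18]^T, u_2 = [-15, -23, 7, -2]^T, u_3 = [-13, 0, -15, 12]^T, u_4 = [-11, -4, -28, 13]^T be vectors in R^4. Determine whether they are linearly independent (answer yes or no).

yes

Form the matrix with these vectors as rows and row reduce.
R2 ← R2 − (15/7)·R1: [0, -146/7, 67, -284/7]
R3 ← R3 − (13/7)·R1: [0, 13/7, 37, -150/7]
R4 ← R4 − (11/7)·R1: [0, -17/7, 16, -107/7]
R3 ← R3 + (13/146)·R2: [0, 0, 6273/146, -1828/73]
R4 ← R4 − (17/146)·R2: [0, 0, 1197/146, -771/73]
R4 ← R4 − (133/697)·R3: [0, 0, 0, -4031/697]
4 nonzero rows, so the 4 vectors span a space of dimension 4.
Since 4 = 4, the vectors are linearly independent.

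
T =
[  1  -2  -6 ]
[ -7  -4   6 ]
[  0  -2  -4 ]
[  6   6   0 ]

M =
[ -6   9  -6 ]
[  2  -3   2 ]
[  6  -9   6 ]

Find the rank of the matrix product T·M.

First compute TM:
[[-46,  69, -46],
 [ 70, -105,  70],
 [-28,  42, -28],
 [-24,  36, -24]]
Now row reduce the product.
R2 ← R2 + (35/23)·R1: [0, 0, 0]
R3 ← R3 − (14/23)·R1: [0, 0, 0]
R4 ← R4 − (12/23)·R1: [0, 0, 0]
1 nonzero row, so rank(TM) = 1.

1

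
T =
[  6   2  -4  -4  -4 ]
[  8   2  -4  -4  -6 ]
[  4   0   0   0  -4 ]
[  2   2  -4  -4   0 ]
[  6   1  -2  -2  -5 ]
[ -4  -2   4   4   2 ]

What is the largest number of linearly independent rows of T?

Row reduce to echelon form.
R2 ← R2 − (4/3)·R1: [0, -2/3, 4/3, 4/3, -2/3]
R3 ← R3 − (2/3)·R1: [0, -4/3, 8/3, 8/3, -4/3]
R4 ← R4 − (1/3)·R1: [0, 4/3, -8/3, -8/3, 4/3]
R5 ← R5 − R1: [0, -1, 2, 2, -1]
R6 ← R6 + (2/3)·R1: [0, -2/3, 4/3, 4/3, -2/3]
R3 ← R3 − (2)·R2: [0, 0, 0, 0, 0]
R4 ← R4 + (2)·R2: [0, 0, 0, 0, 0]
R5 ← R5 − (3/2)·R2: [0, 0, 0, 0, 0]
R6 ← R6 − R2: [0, 0, 0, 0, 0]
Echelon form has 2 nonzero rows, so rank(T) = 2.
The rank gives the maximum number of linearly independent rows: 2.

2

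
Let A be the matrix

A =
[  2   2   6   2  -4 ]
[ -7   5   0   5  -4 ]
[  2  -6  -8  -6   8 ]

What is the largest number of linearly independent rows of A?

2

Row reduce to echelon form.
R2 ← R2 + (7/2)·R1: [0, 12, 21, 12, -18]
R3 ← R3 − R1: [0, -8, -14, -8, 12]
R3 ← R3 + (2/3)·R2: [0, 0, 0, 0, 0]
Echelon form has 2 nonzero rows, so rank(A) = 2.
The rank gives the maximum number of linearly independent rows: 2.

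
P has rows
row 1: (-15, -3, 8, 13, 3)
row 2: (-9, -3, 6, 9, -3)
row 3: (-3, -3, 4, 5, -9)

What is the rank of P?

Row reduce to echelon form.
R2 ← R2 − (3/5)·R1: [0, -6/5, 6/5, 6/5, -24/5]
R3 ← R3 − (1/5)·R1: [0, -12/5, 12/5, 12/5, -48/5]
R3 ← R3 − (2)·R2: [0, 0, 0, 0, 0]
Echelon form has 2 nonzero rows, so rank(P) = 2.

2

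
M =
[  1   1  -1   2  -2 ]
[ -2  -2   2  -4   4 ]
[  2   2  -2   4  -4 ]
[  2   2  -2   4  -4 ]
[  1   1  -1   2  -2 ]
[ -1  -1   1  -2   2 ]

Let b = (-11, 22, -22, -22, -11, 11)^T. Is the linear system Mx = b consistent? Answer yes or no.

Row reduce the augmented matrix [M | b].
R2 ← R2 + (2)·R1: [0, 0, 0, 0, 0, 0]
R3 ← R3 − (2)·R1: [0, 0, 0, 0, 0, 0]
R4 ← R4 − (2)·R1: [0, 0, 0, 0, 0, 0]
R5 ← R5 − R1: [0, 0, 0, 0, 0, 0]
R6 ← R6 + R1: [0, 0, 0, 0, 0, 0]
The echelon form has 1 nonzero rows, and every pivot lies in the first 5 columns, so rank(M) = rank([M|b]) = 1.
The system is consistent.

yes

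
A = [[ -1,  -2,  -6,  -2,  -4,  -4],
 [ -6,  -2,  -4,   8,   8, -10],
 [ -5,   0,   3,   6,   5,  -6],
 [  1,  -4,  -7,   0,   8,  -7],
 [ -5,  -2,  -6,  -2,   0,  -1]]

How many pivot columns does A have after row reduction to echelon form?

5

Row reduce to echelon form.
R2 ← R2 − (6)·R1: [0, 10, 32, 20, 32, 14]
R3 ← R3 − (5)·R1: [0, 10, 33, 16, 25, 14]
R4 ← R4 + R1: [0, -6, -13, -2, 4, -11]
R5 ← R5 − (5)·R1: [0, 8, 24, 8, 20, 19]
R3 ← R3 − R2: [0, 0, 1, -4, -7, 0]
R4 ← R4 + (3/5)·R2: [0, 0, 31/5, 10, 116/5, -13/5]
R5 ← R5 − (4/5)·R2: [0, 0, -8/5, -8, -28/5, 39/5]
R4 ← R4 − (31/5)·R3: [0, 0, 0, 174/5, 333/5, -13/5]
R5 ← R5 + (8/5)·R3: [0, 0, 0, -72/5, -84/5, 39/5]
R5 ← R5 + (12/29)·R4: [0, 0, 0, 0, 312/29, 195/29]
Echelon form has 5 nonzero rows, so rank(A) = 5.
Each nonzero row contributes one pivot column: 5 pivot columns.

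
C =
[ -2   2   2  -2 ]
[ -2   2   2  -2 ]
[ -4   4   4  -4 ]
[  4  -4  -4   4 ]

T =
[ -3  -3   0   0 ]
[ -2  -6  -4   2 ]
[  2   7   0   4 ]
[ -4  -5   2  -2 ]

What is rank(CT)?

First compute CT:
[[ 14,  18, -12,  16],
 [ 14,  18, -12,  16],
 [ 28,  36, -24,  32],
 [-28, -36,  24, -32]]
Now row reduce the product.
R2 ← R2 − R1: [0, 0, 0, 0]
R3 ← R3 − (2)·R1: [0, 0, 0, 0]
R4 ← R4 + (2)·R1: [0, 0, 0, 0]
1 nonzero row, so rank(CT) = 1.

1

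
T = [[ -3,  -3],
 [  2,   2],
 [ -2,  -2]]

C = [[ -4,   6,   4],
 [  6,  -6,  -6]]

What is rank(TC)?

First compute TC:
[[ -6,   0,   6],
 [  4,   0,  -4],
 [ -4,   0,   4]]
Now row reduce the product.
R2 ← R2 + (2/3)·R1: [0, 0, 0]
R3 ← R3 − (2/3)·R1: [0, 0, 0]
1 nonzero row, so rank(TC) = 1.

1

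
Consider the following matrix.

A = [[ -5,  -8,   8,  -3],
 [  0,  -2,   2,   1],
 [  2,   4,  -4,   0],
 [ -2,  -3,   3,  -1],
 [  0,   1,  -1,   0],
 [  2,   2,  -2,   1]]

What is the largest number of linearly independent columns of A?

3

Row reduce to echelon form.
R3 ← R3 + (2/5)·R1: [0, 4/5, -4/5, -6/5]
R4 ← R4 − (2/5)·R1: [0, 1/5, -1/5, 1/5]
R6 ← R6 + (2/5)·R1: [0, -6/5, 6/5, -1/5]
R3 ← R3 + (2/5)·R2: [0, 0, 0, -4/5]
R4 ← R4 + (1/10)·R2: [0, 0, 0, 3/10]
R5 ← R5 + (1/2)·R2: [0, 0, 0, 1/2]
R6 ← R6 − (3/5)·R2: [0, 0, 0, -4/5]
R4 ← R4 + (3/8)·R3: [0, 0, 0, 0]
R5 ← R5 + (5/8)·R3: [0, 0, 0, 0]
R6 ← R6 − R3: [0, 0, 0, 0]
Echelon form has 3 nonzero rows, so rank(A) = 3.
The rank gives the maximum number of linearly independent columns: 3.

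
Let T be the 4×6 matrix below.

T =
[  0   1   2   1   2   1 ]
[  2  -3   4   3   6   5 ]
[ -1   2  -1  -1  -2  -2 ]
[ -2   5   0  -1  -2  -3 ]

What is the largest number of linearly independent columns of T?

2

Row reduce to echelon form.
Swap R1 ↔ R2
R3 ← R3 + (1/2)·R1: [0, 1/2, 1, 1/2, 1, 1/2]
R4 ← R4 + R1: [0, 2, 4, 2, 4, 2]
R3 ← R3 − (1/2)·R2: [0, 0, 0, 0, 0, 0]
R4 ← R4 − (2)·R2: [0, 0, 0, 0, 0, 0]
Echelon form has 2 nonzero rows, so rank(T) = 2.
The rank gives the maximum number of linearly independent columns: 2.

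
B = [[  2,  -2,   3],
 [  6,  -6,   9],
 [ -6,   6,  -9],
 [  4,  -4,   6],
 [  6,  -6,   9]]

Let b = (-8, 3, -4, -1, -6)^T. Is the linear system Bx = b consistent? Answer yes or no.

Row reduce the augmented matrix [B | b].
R2 ← R2 − (3)·R1: [0, 0, 0, 27]
R3 ← R3 + (3)·R1: [0, 0, 0, -28]
R4 ← R4 − (2)·R1: [0, 0, 0, 15]
R5 ← R5 − (3)·R1: [0, 0, 0, 18]
R3 ← R3 + (28/27)·R2: [0, 0, 0, 0]
R4 ← R4 − (5/9)·R2: [0, 0, 0, 0]
R5 ← R5 − (2/3)·R2: [0, 0, 0, 0]
The echelon form has 2 nonzero rows; the last pivot sits in the augmented column, so rank(B) = 1 but rank([B|b]) = 2.
Since the ranks differ, the system is inconsistent.

no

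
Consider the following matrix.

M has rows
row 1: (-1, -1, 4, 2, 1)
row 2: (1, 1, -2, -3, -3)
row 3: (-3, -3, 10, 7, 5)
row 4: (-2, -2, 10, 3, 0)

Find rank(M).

Row reduce to echelon form.
R2 ← R2 + R1: [0, 0, 2, -1, -2]
R3 ← R3 − (3)·R1: [0, 0, -2, 1, 2]
R4 ← R4 − (2)·R1: [0, 0, 2, -1, -2]
R3 ← R3 + R2: [0, 0, 0, 0, 0]
R4 ← R4 − R2: [0, 0, 0, 0, 0]
Echelon form has 2 nonzero rows, so rank(M) = 2.

2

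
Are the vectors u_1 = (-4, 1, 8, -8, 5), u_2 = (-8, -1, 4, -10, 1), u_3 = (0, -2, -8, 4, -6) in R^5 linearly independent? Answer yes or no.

Form the matrix with these vectors as rows and row reduce.
R2 ← R2 − (2)·R1: [0, -3, -12, 6, -9]
R3 ← R3 − (2/3)·R2: [0, 0, 0, 0, 0]
2 nonzero rows, so the 3 vectors span a space of dimension 2.
Since 2 < 3, the vectors are linearly dependent.

no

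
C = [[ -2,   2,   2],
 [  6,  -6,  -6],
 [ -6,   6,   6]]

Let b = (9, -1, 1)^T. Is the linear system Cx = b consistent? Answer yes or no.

Row reduce the augmented matrix [C | b].
R2 ← R2 + (3)·R1: [0, 0, 0, 26]
R3 ← R3 − (3)·R1: [0, 0, 0, -26]
R3 ← R3 + R2: [0, 0, 0, 0]
The echelon form has 2 nonzero rows; the last pivot sits in the augmented column, so rank(C) = 1 but rank([C|b]) = 2.
Since the ranks differ, the system is inconsistent.

no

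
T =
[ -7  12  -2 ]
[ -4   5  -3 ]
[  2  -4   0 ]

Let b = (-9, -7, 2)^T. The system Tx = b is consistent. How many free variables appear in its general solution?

1

Row reduce the augmented matrix [T | b].
R2 ← R2 − (4/7)·R1: [0, -13/7, -13/7, -13/7]
R3 ← R3 + (2/7)·R1: [0, -4/7, -4/7, -4/7]
R3 ← R3 − (4/13)·R2: [0, 0, 0, 0]
The echelon form has 2 nonzero rows, and every pivot lies in the first 3 columns, so rank(T) = rank([T|b]) = 2.
The system is consistent.
Free variables = (unknowns) − (rank) = 3 − 2 = 1.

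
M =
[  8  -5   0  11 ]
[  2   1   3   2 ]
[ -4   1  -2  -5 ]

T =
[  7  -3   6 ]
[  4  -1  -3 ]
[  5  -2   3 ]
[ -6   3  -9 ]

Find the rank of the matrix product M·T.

2

First compute MT:
[[-30,  14, -36],
 [ 21,  -7,   0],
 [ -4,   0,  12]]
Now row reduce the product.
R2 ← R2 + (7/10)·R1: [0, 14/5, -126/5]
R3 ← R3 − (2/15)·R1: [0, -28/15, 84/5]
R3 ← R3 + (2/3)·R2: [0, 0, 0]
2 nonzero rows, so rank(MT) = 2.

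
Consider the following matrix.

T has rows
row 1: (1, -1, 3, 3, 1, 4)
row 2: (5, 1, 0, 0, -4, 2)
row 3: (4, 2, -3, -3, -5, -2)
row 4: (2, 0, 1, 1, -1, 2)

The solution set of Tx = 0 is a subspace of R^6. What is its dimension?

Row reduce to echelon form.
R2 ← R2 − (5)·R1: [0, 6, -15, -15, -9, -18]
R3 ← R3 − (4)·R1: [0, 6, -15, -15, -9, -18]
R4 ← R4 − (2)·R1: [0, 2, -5, -5, -3, -6]
R3 ← R3 − R2: [0, 0, 0, 0, 0, 0]
R4 ← R4 − (1/3)·R2: [0, 0, 0, 0, 0, 0]
2 nonzero rows, so rank(T) = 2.
T has 6 columns; by rank–nullity, nullity = 6 − 2 = 4.

4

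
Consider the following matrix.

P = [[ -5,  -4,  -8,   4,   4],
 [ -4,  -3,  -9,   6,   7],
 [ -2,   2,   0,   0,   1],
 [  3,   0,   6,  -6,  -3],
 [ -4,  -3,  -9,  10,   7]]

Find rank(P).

5

Row reduce to echelon form.
R2 ← R2 − (4/5)·R1: [0, 1/5, -13/5, 14/5, 19/5]
R3 ← R3 − (2/5)·R1: [0, 18/5, 16/5, -8/5, -3/5]
R4 ← R4 + (3/5)·R1: [0, -12/5, 6/5, -18/5, -3/5]
R5 ← R5 − (4/5)·R1: [0, 1/5, -13/5, 34/5, 19/5]
R3 ← R3 − (18)·R2: [0, 0, 50, -52, -69]
R4 ← R4 + (12)·R2: [0, 0, -30, 30, 45]
R5 ← R5 − R2: [0, 0, 0, 4, 0]
R4 ← R4 + (3/5)·R3: [0, 0, 0, -6/5, 18/5]
R5 ← R5 + (10/3)·R4: [0, 0, 0, 0, 12]
Echelon form has 5 nonzero rows, so rank(P) = 5.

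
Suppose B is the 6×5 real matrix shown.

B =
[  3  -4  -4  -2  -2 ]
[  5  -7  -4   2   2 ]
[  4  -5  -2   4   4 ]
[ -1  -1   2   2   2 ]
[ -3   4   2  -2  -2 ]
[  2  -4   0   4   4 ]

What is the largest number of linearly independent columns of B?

3

Row reduce to echelon form.
R2 ← R2 − (5/3)·R1: [0, -1/3, 8/3, 16/3, 16/3]
R3 ← R3 − (4/3)·R1: [0, 1/3, 10/3, 20/3, 20/3]
R4 ← R4 + (1/3)·R1: [0, -7/3, 2/3, 4/3, 4/3]
R5 ← R5 + R1: [0, 0, -2, -4, -4]
R6 ← R6 − (2/3)·R1: [0, -4/3, 8/3, 16/3, 16/3]
R3 ← R3 + R2: [0, 0, 6, 12, 12]
R4 ← R4 − (7)·R2: [0, 0, -18, -36, -36]
R6 ← R6 − (4)·R2: [0, 0, -8, -16, -16]
R4 ← R4 + (3)·R3: [0, 0, 0, 0, 0]
R5 ← R5 + (1/3)·R3: [0, 0, 0, 0, 0]
R6 ← R6 + (4/3)·R3: [0, 0, 0, 0, 0]
Echelon form has 3 nonzero rows, so rank(B) = 3.
The rank gives the maximum number of linearly independent columns: 3.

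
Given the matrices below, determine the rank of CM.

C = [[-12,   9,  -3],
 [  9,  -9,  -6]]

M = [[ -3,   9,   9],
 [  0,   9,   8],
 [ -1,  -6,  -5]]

First compute CM:
[[ 39,  -9, -21],
 [-21,  36,  39]]
Now row reduce the product.
R2 ← R2 + (7/13)·R1: [0, 405/13, 360/13]
2 nonzero rows, so rank(CM) = 2.

2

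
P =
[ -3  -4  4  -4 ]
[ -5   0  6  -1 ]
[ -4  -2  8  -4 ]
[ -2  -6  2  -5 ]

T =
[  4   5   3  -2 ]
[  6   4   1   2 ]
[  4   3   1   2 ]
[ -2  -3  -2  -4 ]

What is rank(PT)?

First compute PT:
[[-12,  -7,  -1,  22],
 [  6,  -4,  -7,  26],
 [ 12,   8,   2,  36],
 [-26, -13,   0,  16]]
Now row reduce the product.
R2 ← R2 + (1/2)·R1: [0, -15/2, -15/2, 37]
R3 ← R3 + R1: [0, 1, 1, 58]
R4 ← R4 − (13/6)·R1: [0, 13/6, 13/6, -95/3]
R3 ← R3 + (2/15)·R2: [0, 0, 0, 944/15]
R4 ← R4 + (13/45)·R2: [0, 0, 0, -944/45]
R4 ← R4 + (1/3)·R3: [0, 0, 0, 0]
3 nonzero rows, so rank(PT) = 3.

3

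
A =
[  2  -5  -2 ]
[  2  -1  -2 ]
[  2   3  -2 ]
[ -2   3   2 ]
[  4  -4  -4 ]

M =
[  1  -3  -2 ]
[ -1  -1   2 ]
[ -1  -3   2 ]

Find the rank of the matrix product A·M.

First compute AM:
[[  9,   5, -18],
 [  5,   1, -10],
 [  1,  -3,  -2],
 [ -7,  -3,  14],
 [ 12,   4, -24]]
Now row reduce the product.
R2 ← R2 − (5/9)·R1: [0, -16/9, 0]
R3 ← R3 − (1/9)·R1: [0, -32/9, 0]
R4 ← R4 + (7/9)·R1: [0, 8/9, 0]
R5 ← R5 − (4/3)·R1: [0, -8/3, 0]
R3 ← R3 − (2)·R2: [0, 0, 0]
R4 ← R4 + (1/2)·R2: [0, 0, 0]
R5 ← R5 − (3/2)·R2: [0, 0, 0]
2 nonzero rows, so rank(AM) = 2.

2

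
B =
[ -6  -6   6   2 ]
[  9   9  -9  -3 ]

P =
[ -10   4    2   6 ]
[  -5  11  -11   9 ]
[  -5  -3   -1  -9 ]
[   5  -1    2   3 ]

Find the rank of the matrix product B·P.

First compute BP:
[[ 70, -110,  52, -138],
 [-105, 165, -78, 207]]
Now row reduce the product.
R2 ← R2 + (3/2)·R1: [0, 0, 0, 0]
1 nonzero row, so rank(BP) = 1.

1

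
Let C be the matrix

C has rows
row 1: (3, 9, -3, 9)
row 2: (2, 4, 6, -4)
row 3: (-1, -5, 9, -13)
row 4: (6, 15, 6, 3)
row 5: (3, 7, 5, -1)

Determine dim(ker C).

Row reduce to echelon form.
R2 ← R2 − (2/3)·R1: [0, -2, 8, -10]
R3 ← R3 + (1/3)·R1: [0, -2, 8, -10]
R4 ← R4 − (2)·R1: [0, -3, 12, -15]
R5 ← R5 − R1: [0, -2, 8, -10]
R3 ← R3 − R2: [0, 0, 0, 0]
R4 ← R4 − (3/2)·R2: [0, 0, 0, 0]
R5 ← R5 − R2: [0, 0, 0, 0]
2 nonzero rows, so rank(C) = 2.
C has 4 columns; by rank–nullity, nullity = 4 − 2 = 2.

2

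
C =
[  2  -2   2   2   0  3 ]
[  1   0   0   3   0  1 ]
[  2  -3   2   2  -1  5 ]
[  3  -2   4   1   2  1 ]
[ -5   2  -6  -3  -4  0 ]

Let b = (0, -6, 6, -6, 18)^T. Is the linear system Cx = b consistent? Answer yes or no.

Row reduce the augmented matrix [C | b].
R2 ← R2 − (1/2)·R1: [0, 1, -1, 2, 0, -1/2, -6]
R3 ← R3 − R1: [0, -1, 0, 0, -1, 2, 6]
R4 ← R4 − (3/2)·R1: [0, 1, 1, -2, 2, -7/2, -6]
R5 ← R5 + (5/2)·R1: [0, -3, -1, 2, -4, 15/2, 18]
R3 ← R3 + R2: [0, 0, -1, 2, -1, 3/2, 0]
R4 ← R4 − R2: [0, 0, 2, -4, 2, -3, 0]
R5 ← R5 + (3)·R2: [0, 0, -4, 8, -4, 6, 0]
R4 ← R4 + (2)·R3: [0, 0, 0, 0, 0, 0, 0]
R5 ← R5 − (4)·R3: [0, 0, 0, 0, 0, 0, 0]
The echelon form has 3 nonzero rows, and every pivot lies in the first 6 columns, so rank(C) = rank([C|b]) = 3.
The system is consistent.

yes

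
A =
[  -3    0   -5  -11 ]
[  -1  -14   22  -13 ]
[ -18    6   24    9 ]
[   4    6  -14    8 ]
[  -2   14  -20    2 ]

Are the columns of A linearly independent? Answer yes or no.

yes

Row reduce A to echelon form.
R2 ← R2 − (1/3)·R1: [0, -14, 71/3, -28/3]
R3 ← R3 − (6)·R1: [0, 6, 54, 75]
R4 ← R4 + (4/3)·R1: [0, 6, -62/3, -20/3]
R5 ← R5 − (2/3)·R1: [0, 14, -50/3, 28/3]
R3 ← R3 + (3/7)·R2: [0, 0, 449/7, 71]
R4 ← R4 + (3/7)·R2: [0, 0, -221/21, -32/3]
R5 ← R5 + R2: [0, 0, 7, 0]
R4 ← R4 + (221/1347)·R3: [0, 0, 0, 441/449]
R5 ← R5 − (49/449)·R3: [0, 0, 0, -3479/449]
R5 ← R5 + (71/9)·R4: [0, 0, 0, 0]
4 pivots among 4 columns.
Every column is a pivot column, so the columns are linearly independent.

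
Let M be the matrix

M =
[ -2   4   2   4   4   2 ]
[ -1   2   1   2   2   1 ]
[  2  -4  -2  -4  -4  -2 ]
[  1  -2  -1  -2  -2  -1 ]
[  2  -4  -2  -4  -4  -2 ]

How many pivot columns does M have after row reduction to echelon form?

Row reduce to echelon form.
R2 ← R2 − (1/2)·R1: [0, 0, 0, 0, 0, 0]
R3 ← R3 + R1: [0, 0, 0, 0, 0, 0]
R4 ← R4 + (1/2)·R1: [0, 0, 0, 0, 0, 0]
R5 ← R5 + R1: [0, 0, 0, 0, 0, 0]
Echelon form has 1 nonzero row, so rank(M) = 1.
Each nonzero row contributes one pivot column: 1 pivot columns.

1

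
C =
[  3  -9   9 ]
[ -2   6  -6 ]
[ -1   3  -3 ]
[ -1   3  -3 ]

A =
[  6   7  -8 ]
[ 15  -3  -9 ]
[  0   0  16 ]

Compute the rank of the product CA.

First compute CA:
[[-117,  48, 201],
 [ 78, -32, -134],
 [ 39, -16, -67],
 [ 39, -16, -67]]
Now row reduce the product.
R2 ← R2 + (2/3)·R1: [0, 0, 0]
R3 ← R3 + (1/3)·R1: [0, 0, 0]
R4 ← R4 + (1/3)·R1: [0, 0, 0]
1 nonzero row, so rank(CA) = 1.

1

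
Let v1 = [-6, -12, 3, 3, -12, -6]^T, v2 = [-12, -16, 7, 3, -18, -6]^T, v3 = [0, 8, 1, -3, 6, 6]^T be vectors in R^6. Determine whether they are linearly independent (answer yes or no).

no

Form the matrix with these vectors as rows and row reduce.
R2 ← R2 − (2)·R1: [0, 8, 1, -3, 6, 6]
R3 ← R3 − R2: [0, 0, 0, 0, 0, 0]
2 nonzero rows, so the 3 vectors span a space of dimension 2.
Since 2 < 3, the vectors are linearly dependent.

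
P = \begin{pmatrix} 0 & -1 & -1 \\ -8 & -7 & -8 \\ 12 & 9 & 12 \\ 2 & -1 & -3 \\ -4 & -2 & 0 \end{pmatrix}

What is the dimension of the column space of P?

Row reduce to echelon form.
Swap R1 ↔ R2
R3 ← R3 + (3/2)·R1: [0, -3/2, 0]
R4 ← R4 + (1/4)·R1: [0, -11/4, -5]
R5 ← R5 − (1/2)·R1: [0, 3/2, 4]
R3 ← R3 − (3/2)·R2: [0, 0, 3/2]
R4 ← R4 − (11/4)·R2: [0, 0, -9/4]
R5 ← R5 + (3/2)·R2: [0, 0, 5/2]
R4 ← R4 + (3/2)·R3: [0, 0, 0]
R5 ← R5 − (5/3)·R3: [0, 0, 0]
Echelon form has 3 nonzero rows, so rank(P) = 3.
The column space has dimension equal to the rank: 3.

3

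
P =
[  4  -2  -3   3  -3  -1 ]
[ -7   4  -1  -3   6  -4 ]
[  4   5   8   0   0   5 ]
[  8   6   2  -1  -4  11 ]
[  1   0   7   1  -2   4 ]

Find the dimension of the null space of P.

Row reduce to echelon form.
R2 ← R2 + (7/4)·R1: [0, 1/2, -25/4, 9/4, 3/4, -23/4]
R3 ← R3 − R1: [0, 7, 11, -3, 3, 6]
R4 ← R4 − (2)·R1: [0, 10, 8, -7, 2, 13]
R5 ← R5 − (1/4)·R1: [0, 1/2, 31/4, 1/4, -5/4, 17/4]
R3 ← R3 − (14)·R2: [0, 0, 197/2, -69/2, -15/2, 173/2]
R4 ← R4 − (20)·R2: [0, 0, 133, -52, -13, 128]
R5 ← R5 − R2: [0, 0, 14, -2, -2, 10]
R4 ← R4 − (266/197)·R3: [0, 0, 0, -1067/197, -566/197, 2207/197]
R5 ← R5 − (28/197)·R3: [0, 0, 0, 572/197, -184/197, -452/197]
R5 ← R5 + (52/97)·R4: [0, 0, 0, 0, -240/97, 360/97]
5 nonzero rows, so rank(P) = 5.
P has 6 columns; by rank–nullity, nullity = 6 − 5 = 1.

1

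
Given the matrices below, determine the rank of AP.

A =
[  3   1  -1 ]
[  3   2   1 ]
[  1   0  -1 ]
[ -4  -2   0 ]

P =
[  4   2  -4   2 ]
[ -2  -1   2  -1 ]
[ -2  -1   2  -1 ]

1

First compute AP:
[[ 12,   6, -12,   6],
 [  6,   3,  -6,   3],
 [  6,   3,  -6,   3],
 [-12,  -6,  12,  -6]]
Now row reduce the product.
R2 ← R2 − (1/2)·R1: [0, 0, 0, 0]
R3 ← R3 − (1/2)·R1: [0, 0, 0, 0]
R4 ← R4 + R1: [0, 0, 0, 0]
1 nonzero row, so rank(AP) = 1.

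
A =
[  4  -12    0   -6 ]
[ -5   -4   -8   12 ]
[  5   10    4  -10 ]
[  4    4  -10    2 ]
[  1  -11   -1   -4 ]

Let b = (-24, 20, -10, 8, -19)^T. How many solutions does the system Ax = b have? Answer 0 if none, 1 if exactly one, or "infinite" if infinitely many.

Row reduce the augmented matrix [A | b].
R2 ← R2 + (5/4)·R1: [0, -19, -8, 9/2, -10]
R3 ← R3 − (5/4)·R1: [0, 25, 4, -5/2, 20]
R4 ← R4 − R1: [0, 16, -10, 8, 32]
R5 ← R5 − (1/4)·R1: [0, -8, -1, -5/2, -13]
R3 ← R3 + (25/19)·R2: [0, 0, -124/19, 65/19, 130/19]
R4 ← R4 + (16/19)·R2: [0, 0, -318/19, 224/19, 448/19]
R5 ← R5 − (8/19)·R2: [0, 0, 45/19, -167/38, -167/19]
R4 ← R4 − (159/62)·R3: [0, 0, 0, 187/62, 187/31]
R5 ← R5 + (45/124)·R3: [0, 0, 0, -391/124, -391/62]
R5 ← R5 + (23/22)·R4: [0, 0, 0, 0, 0]
The echelon form has 4 nonzero rows, and every pivot lies in the first 4 columns, so rank(A) = rank([A|b]) = 4.
The system is consistent.
rank = 4 = number of unknowns, so the solution is unique.

1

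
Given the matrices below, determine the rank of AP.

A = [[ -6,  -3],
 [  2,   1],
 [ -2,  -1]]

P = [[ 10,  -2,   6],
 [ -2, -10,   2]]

First compute AP:
[[-54,  42, -42],
 [ 18, -14,  14],
 [-18,  14, -14]]
Now row reduce the product.
R2 ← R2 + (1/3)·R1: [0, 0, 0]
R3 ← R3 − (1/3)·R1: [0, 0, 0]
1 nonzero row, so rank(AP) = 1.

1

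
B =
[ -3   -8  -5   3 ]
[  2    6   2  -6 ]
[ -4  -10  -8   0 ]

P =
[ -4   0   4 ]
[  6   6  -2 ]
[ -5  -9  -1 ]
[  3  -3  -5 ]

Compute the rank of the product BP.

First compute BP:
[[ -2, -12,  -6],
 [  0,  36,  24],
 [ -4,  12,  12]]
Now row reduce the product.
R3 ← R3 − (2)·R1: [0, 36, 24]
R3 ← R3 − R2: [0, 0, 0]
2 nonzero rows, so rank(BP) = 2.

2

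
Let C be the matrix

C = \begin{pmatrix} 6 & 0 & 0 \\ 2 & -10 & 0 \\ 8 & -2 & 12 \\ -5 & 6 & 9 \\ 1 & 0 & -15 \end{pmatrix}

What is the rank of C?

3

Row reduce to echelon form.
R2 ← R2 − (1/3)·R1: [0, -10, 0]
R3 ← R3 − (4/3)·R1: [0, -2, 12]
R4 ← R4 + (5/6)·R1: [0, 6, 9]
R5 ← R5 − (1/6)·R1: [0, 0, -15]
R3 ← R3 − (1/5)·R2: [0, 0, 12]
R4 ← R4 + (3/5)·R2: [0, 0, 9]
R4 ← R4 − (3/4)·R3: [0, 0, 0]
R5 ← R5 + (5/4)·R3: [0, 0, 0]
Echelon form has 3 nonzero rows, so rank(C) = 3.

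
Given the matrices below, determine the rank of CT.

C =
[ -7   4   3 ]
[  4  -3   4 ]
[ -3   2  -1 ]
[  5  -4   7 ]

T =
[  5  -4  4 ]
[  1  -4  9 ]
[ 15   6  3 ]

2

First compute CT:
[[ 14,  30,  17],
 [ 77,  20,   1],
 [-28,  -2,   3],
 [126,  38,   5]]
Now row reduce the product.
R2 ← R2 − (11/2)·R1: [0, -145, -185/2]
R3 ← R3 + (2)·R1: [0, 58, 37]
R4 ← R4 − (9)·R1: [0, -232, -148]
R3 ← R3 + (2/5)·R2: [0, 0, 0]
R4 ← R4 − (8/5)·R2: [0, 0, 0]
2 nonzero rows, so rank(CT) = 2.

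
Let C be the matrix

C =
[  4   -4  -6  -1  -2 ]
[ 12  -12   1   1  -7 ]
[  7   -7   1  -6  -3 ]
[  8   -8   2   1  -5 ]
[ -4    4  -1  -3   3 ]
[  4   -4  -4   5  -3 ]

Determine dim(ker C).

Row reduce to echelon form.
R2 ← R2 − (3)·R1: [0, 0, 19, 4, -1]
R3 ← R3 − (7/4)·R1: [0, 0, 23/2, -17/4, 1/2]
R4 ← R4 − (2)·R1: [0, 0, 14, 3, -1]
R5 ← R5 + R1: [0, 0, -7, -4, 1]
R6 ← R6 − R1: [0, 0, 2, 6, -1]
R3 ← R3 − (23/38)·R2: [0, 0, 0, -507/76, 21/19]
R4 ← R4 − (14/19)·R2: [0, 0, 0, 1/19, -5/19]
R5 ← R5 + (7/19)·R2: [0, 0, 0, -48/19, 12/19]
R6 ← R6 − (2/19)·R2: [0, 0, 0, 106/19, -17/19]
R4 ← R4 + (4/507)·R3: [0, 0, 0, 0, -43/169]
R5 ← R5 − (64/169)·R3: [0, 0, 0, 0, 36/169]
R6 ← R6 + (424/507)·R3: [0, 0, 0, 0, 5/169]
R5 ← R5 + (36/43)·R4: [0, 0, 0, 0, 0]
R6 ← R6 + (5/43)·R4: [0, 0, 0, 0, 0]
4 nonzero rows, so rank(C) = 4.
C has 5 columns; by rank–nullity, nullity = 5 − 4 = 1.

1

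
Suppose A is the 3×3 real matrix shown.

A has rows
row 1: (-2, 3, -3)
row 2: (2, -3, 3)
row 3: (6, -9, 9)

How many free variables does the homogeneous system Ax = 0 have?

2

Row reduce to echelon form.
R2 ← R2 + R1: [0, 0, 0]
R3 ← R3 + (3)·R1: [0, 0, 0]
1 nonzero row, so rank(A) = 1.
A has 3 columns; by rank–nullity, nullity = 3 − 1 = 2.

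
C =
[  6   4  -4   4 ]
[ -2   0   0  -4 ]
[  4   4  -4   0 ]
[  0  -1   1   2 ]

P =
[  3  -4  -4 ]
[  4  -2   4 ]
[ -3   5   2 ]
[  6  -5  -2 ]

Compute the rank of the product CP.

2

First compute CP:
[[ 70, -72, -24],
 [-30,  28,  16],
 [ 40, -44,  -8],
 [  5,  -3,  -6]]
Now row reduce the product.
R2 ← R2 + (3/7)·R1: [0, -20/7, 40/7]
R3 ← R3 − (4/7)·R1: [0, -20/7, 40/7]
R4 ← R4 − (1/14)·R1: [0, 15/7, -30/7]
R3 ← R3 − R2: [0, 0, 0]
R4 ← R4 + (3/4)·R2: [0, 0, 0]
2 nonzero rows, so rank(CP) = 2.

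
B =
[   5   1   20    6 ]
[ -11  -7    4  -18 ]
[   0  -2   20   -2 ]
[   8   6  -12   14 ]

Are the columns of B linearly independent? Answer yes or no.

Row reduce B to echelon form.
R2 ← R2 + (11/5)·R1: [0, -24/5, 48, -24/5]
R4 ← R4 − (8/5)·R1: [0, 22/5, -44, 22/5]
R3 ← R3 − (5/12)·R2: [0, 0, 0, 0]
R4 ← R4 + (11/12)·R2: [0, 0, 0, 0]
2 pivots among 4 columns.
Only 2 < 4 pivot columns, so the columns are linearly dependent.

no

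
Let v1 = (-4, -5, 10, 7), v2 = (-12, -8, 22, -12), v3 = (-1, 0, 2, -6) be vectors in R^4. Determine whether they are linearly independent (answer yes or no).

Form the matrix with these vectors as rows and row reduce.
R2 ← R2 − (3)·R1: [0, 7, -8, -33]
R3 ← R3 − (1/4)·R1: [0, 5/4, -1/2, -31/4]
R3 ← R3 − (5/28)·R2: [0, 0, 13/14, -13/7]
3 nonzero rows, so the 3 vectors span a space of dimension 3.
Since 3 = 3, the vectors are linearly independent.

yes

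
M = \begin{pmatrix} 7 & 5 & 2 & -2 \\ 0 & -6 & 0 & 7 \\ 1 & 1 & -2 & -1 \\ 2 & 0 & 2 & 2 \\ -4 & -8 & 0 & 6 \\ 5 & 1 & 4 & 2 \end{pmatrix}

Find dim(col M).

4

Row reduce to echelon form.
R3 ← R3 − (1/7)·R1: [0, 2/7, -16/7, -5/7]
R4 ← R4 − (2/7)·R1: [0, -10/7, 10/7, 18/7]
R5 ← R5 + (4/7)·R1: [0, -36/7, 8/7, 34/7]
R6 ← R6 − (5/7)·R1: [0, -18/7, 18/7, 24/7]
R3 ← R3 + (1/21)·R2: [0, 0, -16/7, -8/21]
R4 ← R4 − (5/21)·R2: [0, 0, 10/7, 19/21]
R5 ← R5 − (6/7)·R2: [0, 0, 8/7, -8/7]
R6 ← R6 − (3/7)·R2: [0, 0, 18/7, 3/7]
R4 ← R4 + (5/8)·R3: [0, 0, 0, 2/3]
R5 ← R5 + (1/2)·R3: [0, 0, 0, -4/3]
R6 ← R6 + (9/8)·R3: [0, 0, 0, 0]
R5 ← R5 + (2)·R4: [0, 0, 0, 0]
Echelon form has 4 nonzero rows, so rank(M) = 4.
The column space has dimension equal to the rank: 4.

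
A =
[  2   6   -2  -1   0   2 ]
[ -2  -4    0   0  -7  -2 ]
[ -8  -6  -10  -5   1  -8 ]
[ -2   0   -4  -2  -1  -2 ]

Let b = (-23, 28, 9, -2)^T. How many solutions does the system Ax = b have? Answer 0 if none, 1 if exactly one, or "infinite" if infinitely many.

Row reduce the augmented matrix [A | b].
R2 ← R2 + R1: [0, 2, -2, -1, -7, 0, 5]
R3 ← R3 + (4)·R1: [0, 18, -18, -9, 1, 0, -83]
R4 ← R4 + R1: [0, 6, -6, -3, -1, 0, -25]
R3 ← R3 − (9)·R2: [0, 0, 0, 0, 64, 0, -128]
R4 ← R4 − (3)·R2: [0, 0, 0, 0, 20, 0, -40]
R4 ← R4 − (5/16)·R3: [0, 0, 0, 0, 0, 0, 0]
The echelon form has 3 nonzero rows, and every pivot lies in the first 6 columns, so rank(A) = rank([A|b]) = 3.
The system is consistent.
rank = 3 < 6 unknowns, so there are infinitely many solutions.

infinite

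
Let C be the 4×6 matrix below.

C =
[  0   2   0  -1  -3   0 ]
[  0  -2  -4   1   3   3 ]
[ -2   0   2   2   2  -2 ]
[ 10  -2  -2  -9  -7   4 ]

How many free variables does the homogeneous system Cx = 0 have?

Row reduce to echelon form.
Swap R1 ↔ R3
R4 ← R4 + (5)·R1: [0, -2, 8, 1, 3, -6]
R3 ← R3 + R2: [0, 0, -4, 0, 0, 3]
R4 ← R4 − R2: [0, 0, 12, 0, 0, -9]
R4 ← R4 + (3)·R3: [0, 0, 0, 0, 0, 0]
3 nonzero rows, so rank(C) = 3.
C has 6 columns; by rank–nullity, nullity = 6 − 3 = 3.

3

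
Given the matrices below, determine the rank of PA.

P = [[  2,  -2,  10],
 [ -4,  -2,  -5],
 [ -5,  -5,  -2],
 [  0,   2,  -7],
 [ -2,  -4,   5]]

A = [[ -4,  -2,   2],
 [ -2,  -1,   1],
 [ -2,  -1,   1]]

First compute PA:
[[-24, -12,  12],
 [ 30,  15, -15],
 [ 34,  17, -17],
 [ 10,   5,  -5],
 [  6,   3,  -3]]
Now row reduce the product.
R2 ← R2 + (5/4)·R1: [0, 0, 0]
R3 ← R3 + (17/12)·R1: [0, 0, 0]
R4 ← R4 + (5/12)·R1: [0, 0, 0]
R5 ← R5 + (1/4)·R1: [0, 0, 0]
1 nonzero row, so rank(PA) = 1.

1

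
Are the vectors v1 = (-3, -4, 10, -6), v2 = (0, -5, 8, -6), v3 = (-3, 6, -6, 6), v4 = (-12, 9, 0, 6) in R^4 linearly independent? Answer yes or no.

Form the matrix with these vectors as rows and row reduce.
R3 ← R3 − R1: [0, 10, -16, 12]
R4 ← R4 − (4)·R1: [0, 25, -40, 30]
R3 ← R3 + (2)·R2: [0, 0, 0, 0]
R4 ← R4 + (5)·R2: [0, 0, 0, 0]
2 nonzero rows, so the 4 vectors span a space of dimension 2.
Since 2 < 4, the vectors are linearly dependent.

no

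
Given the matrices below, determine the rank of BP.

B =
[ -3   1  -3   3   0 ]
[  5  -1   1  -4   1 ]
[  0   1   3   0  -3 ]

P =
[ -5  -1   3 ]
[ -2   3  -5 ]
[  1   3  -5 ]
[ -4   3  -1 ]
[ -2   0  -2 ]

3

First compute BP:
[[ -2,   6,  -2],
 [ -8, -17,  17],
 [  7,  12, -14]]
Now row reduce the product.
R2 ← R2 − (4)·R1: [0, -41, 25]
R3 ← R3 + (7/2)·R1: [0, 33, -21]
R3 ← R3 + (33/41)·R2: [0, 0, -36/41]
3 nonzero rows, so rank(BP) = 3.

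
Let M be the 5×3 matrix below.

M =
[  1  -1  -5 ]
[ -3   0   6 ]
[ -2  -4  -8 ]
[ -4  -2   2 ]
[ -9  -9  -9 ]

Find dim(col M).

Row reduce to echelon form.
R2 ← R2 + (3)·R1: [0, -3, -9]
R3 ← R3 + (2)·R1: [0, -6, -18]
R4 ← R4 + (4)·R1: [0, -6, -18]
R5 ← R5 + (9)·R1: [0, -18, -54]
R3 ← R3 − (2)·R2: [0, 0, 0]
R4 ← R4 − (2)·R2: [0, 0, 0]
R5 ← R5 − (6)·R2: [0, 0, 0]
Echelon form has 2 nonzero rows, so rank(M) = 2.
The column space has dimension equal to the rank: 2.

2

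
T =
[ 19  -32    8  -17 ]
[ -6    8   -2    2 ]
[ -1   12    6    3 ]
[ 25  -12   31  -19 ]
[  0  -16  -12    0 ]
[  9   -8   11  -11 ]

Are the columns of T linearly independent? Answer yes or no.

no

Row reduce T to echelon form.
R2 ← R2 + (6/19)·R1: [0, -40/19, 10/19, -64/19]
R3 ← R3 + (1/19)·R1: [0, 196/19, 122/19, 40/19]
R4 ← R4 − (25/19)·R1: [0, 572/19, 389/19, 64/19]
R6 ← R6 − (9/19)·R1: [0, 136/19, 137/19, -56/19]
R3 ← R3 + (49/10)·R2: [0, 0, 9, -72/5]
R4 ← R4 + (143/10)·R2: [0, 0, 28, -224/5]
R5 ← R5 − (38/5)·R2: [0, 0, -16, 128/5]
R6 ← R6 + (17/5)·R2: [0, 0, 9, -72/5]
R4 ← R4 − (28/9)·R3: [0, 0, 0, 0]
R5 ← R5 + (16/9)·R3: [0, 0, 0, 0]
R6 ← R6 − R3: [0, 0, 0, 0]
3 pivots among 4 columns.
Only 3 < 4 pivot columns, so the columns are linearly dependent.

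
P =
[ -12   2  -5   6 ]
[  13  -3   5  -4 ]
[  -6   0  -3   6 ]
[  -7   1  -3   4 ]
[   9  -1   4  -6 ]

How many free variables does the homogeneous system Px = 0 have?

Row reduce to echelon form.
R2 ← R2 + (13/12)·R1: [0, -5/6, -5/12, 5/2]
R3 ← R3 − (1/2)·R1: [0, -1, -1/2, 3]
R4 ← R4 − (7/12)·R1: [0, -1/6, -1/12, 1/2]
R5 ← R5 + (3/4)·R1: [0, 1/2, 1/4, -3/2]
R3 ← R3 − (6/5)·R2: [0, 0, 0, 0]
R4 ← R4 − (1/5)·R2: [0, 0, 0, 0]
R5 ← R5 + (3/5)·R2: [0, 0, 0, 0]
2 nonzero rows, so rank(P) = 2.
P has 4 columns; by rank–nullity, nullity = 4 − 2 = 2.

2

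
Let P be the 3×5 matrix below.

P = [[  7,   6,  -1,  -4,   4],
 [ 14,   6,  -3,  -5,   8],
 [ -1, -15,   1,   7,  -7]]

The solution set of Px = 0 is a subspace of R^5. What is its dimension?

Row reduce to echelon form.
R2 ← R2 − (2)·R1: [0, -6, -1, 3, 0]
R3 ← R3 + (1/7)·R1: [0, -99/7, 6/7, 45/7, -45/7]
R3 ← R3 − (33/14)·R2: [0, 0, 45/14, -9/14, -45/7]
3 nonzero rows, so rank(P) = 3.
P has 5 columns; by rank–nullity, nullity = 5 − 3 = 2.

2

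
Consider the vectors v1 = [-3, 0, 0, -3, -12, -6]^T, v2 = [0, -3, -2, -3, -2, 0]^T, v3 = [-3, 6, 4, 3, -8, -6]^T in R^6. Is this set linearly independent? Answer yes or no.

Form the matrix with these vectors as rows and row reduce.
R3 ← R3 − R1: [0, 6, 4, 6, 4, 0]
R3 ← R3 + (2)·R2: [0, 0, 0, 0, 0, 0]
2 nonzero rows, so the 3 vectors span a space of dimension 2.
Since 2 < 3, the vectors are linearly dependent.

no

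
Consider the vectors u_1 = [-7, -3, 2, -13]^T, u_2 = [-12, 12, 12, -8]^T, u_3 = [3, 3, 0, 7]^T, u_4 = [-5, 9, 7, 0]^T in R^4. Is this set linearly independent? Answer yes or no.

Form the matrix with these vectors as rows and row reduce.
R2 ← R2 − (12/7)·R1: [0, 120/7, 60/7, 100/7]
R3 ← R3 + (3/7)·R1: [0, 12/7, 6/7, 10/7]
R4 ← R4 − (5/7)·R1: [0, 78/7, 39/7, 65/7]
R3 ← R3 − (1/10)·R2: [0, 0, 0, 0]
R4 ← R4 − (13/20)·R2: [0, 0, 0, 0]
2 nonzero rows, so the 4 vectors span a space of dimension 2.
Since 2 < 4, the vectors are linearly dependent.

no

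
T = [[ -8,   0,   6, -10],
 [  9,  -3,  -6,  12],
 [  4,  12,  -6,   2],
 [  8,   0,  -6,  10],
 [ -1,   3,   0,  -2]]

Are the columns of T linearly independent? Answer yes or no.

no

Row reduce T to echelon form.
R2 ← R2 + (9/8)·R1: [0, -3, 3/4, 3/4]
R3 ← R3 + (1/2)·R1: [0, 12, -3, -3]
R4 ← R4 + R1: [0, 0, 0, 0]
R5 ← R5 − (1/8)·R1: [0, 3, -3/4, -3/4]
R3 ← R3 + (4)·R2: [0, 0, 0, 0]
R5 ← R5 + R2: [0, 0, 0, 0]
2 pivots among 4 columns.
Only 2 < 4 pivot columns, so the columns are linearly dependent.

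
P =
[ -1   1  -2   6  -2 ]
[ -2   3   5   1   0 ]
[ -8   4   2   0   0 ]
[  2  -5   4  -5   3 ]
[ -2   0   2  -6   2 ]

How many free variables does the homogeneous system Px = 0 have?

Row reduce to echelon form.
R2 ← R2 − (2)·R1: [0, 1, 9, -11, 4]
R3 ← R3 − (8)·R1: [0, -4, 18, -48, 16]
R4 ← R4 + (2)·R1: [0, -3, 0, 7, -1]
R5 ← R5 − (2)·R1: [0, -2, 6, -18, 6]
R3 ← R3 + (4)·R2: [0, 0, 54, -92, 32]
R4 ← R4 + (3)·R2: [0, 0, 27, -26, 11]
R5 ← R5 + (2)·R2: [0, 0, 24, -40, 14]
R4 ← R4 − (1/2)·R3: [0, 0, 0, 20, -5]
R5 ← R5 − (4/9)·R3: [0, 0, 0, 8/9, -2/9]
R5 ← R5 − (2/45)·R4: [0, 0, 0, 0, 0]
4 nonzero rows, so rank(P) = 4.
P has 5 columns; by rank–nullity, nullity = 5 − 4 = 1.

1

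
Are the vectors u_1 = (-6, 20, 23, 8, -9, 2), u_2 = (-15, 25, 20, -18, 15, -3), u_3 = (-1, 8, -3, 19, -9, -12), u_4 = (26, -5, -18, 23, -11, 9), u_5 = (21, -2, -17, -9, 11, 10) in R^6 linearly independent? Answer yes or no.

yes

Form the matrix with these vectors as rows and row reduce.
R2 ← R2 − (5/2)·R1: [0, -25, -75/2, -38, 75/2, -8]
R3 ← R3 − (1/6)·R1: [0, 14/3, -41/6, 53/3, -15/2, -37/3]
R4 ← R4 + (13/3)·R1: [0, 245/3, 245/3, 173/3, -50, 53/3]
R5 ← R5 + (7/2)·R1: [0, 68, 127/2, 19, -41/2, 17]
R3 ← R3 + (14/75)·R2: [0, 0, -83/6, 793/75, -1/2, -1037/75]
R4 ← R4 + (49/15)·R2: [0, 0, -245/6, -997/15, 145/2, -127/15]
R5 ← R5 + (68/25)·R2: [0, 0, -77/2, -2109/25, 163/2, -119/25]
R4 ← R4 − (245/83)·R3: [0, 0, 0, -40536/415, 6140/83, 13424/415]
R5 ← R5 − (231/83)·R3: [0, 0, 0, -236108/2075, 6880/83, 69972/2075]
R5 ← R5 − (59027/50670)·R4: [0, 0, 0, 0, -16646/5067, -20068/5067]
5 nonzero rows, so the 5 vectors span a space of dimension 5.
Since 5 = 5, the vectors are linearly independent.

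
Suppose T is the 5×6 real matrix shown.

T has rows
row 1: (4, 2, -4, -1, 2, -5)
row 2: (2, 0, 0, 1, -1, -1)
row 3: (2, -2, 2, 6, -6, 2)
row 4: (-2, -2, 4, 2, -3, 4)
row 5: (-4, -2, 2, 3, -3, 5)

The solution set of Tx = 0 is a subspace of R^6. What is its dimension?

3

Row reduce to echelon form.
R2 ← R2 − (1/2)·R1: [0, -1, 2, 3/2, -2, 3/2]
R3 ← R3 − (1/2)·R1: [0, -3, 4, 13/2, -7, 9/2]
R4 ← R4 + (1/2)·R1: [0, -1, 2, 3/2, -2, 3/2]
R5 ← R5 + R1: [0, 0, -2, 2, -1, 0]
R3 ← R3 − (3)·R2: [0, 0, -2, 2, -1, 0]
R4 ← R4 − R2: [0, 0, 0, 0, 0, 0]
R5 ← R5 − R3: [0, 0, 0, 0, 0, 0]
3 nonzero rows, so rank(T) = 3.
T has 6 columns; by rank–nullity, nullity = 6 − 3 = 3.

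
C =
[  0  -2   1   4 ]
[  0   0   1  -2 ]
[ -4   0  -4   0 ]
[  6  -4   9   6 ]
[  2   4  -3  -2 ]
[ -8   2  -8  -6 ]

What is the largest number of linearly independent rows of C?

Row reduce to echelon form.
Swap R1 ↔ R3
R4 ← R4 + (3/2)·R1: [0, -4, 3, 6]
R5 ← R5 + (1/2)·R1: [0, 4, -5, -2]
R6 ← R6 − (2)·R1: [0, 2, 0, -6]
Swap R2 ↔ R3
R4 ← R4 − (2)·R2: [0, 0, 1, -2]
R5 ← R5 + (2)·R2: [0, 0, -3, 6]
R6 ← R6 + R2: [0, 0, 1, -2]
R4 ← R4 − R3: [0, 0, 0, 0]
R5 ← R5 + (3)·R3: [0, 0, 0, 0]
R6 ← R6 − R3: [0, 0, 0, 0]
Echelon form has 3 nonzero rows, so rank(C) = 3.
The rank gives the maximum number of linearly independent rows: 3.

3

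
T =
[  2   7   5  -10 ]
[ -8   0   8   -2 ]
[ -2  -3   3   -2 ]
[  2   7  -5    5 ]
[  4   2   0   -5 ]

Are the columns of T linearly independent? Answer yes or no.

no

Row reduce T to echelon form.
R2 ← R2 + (4)·R1: [0, 28, 28, -42]
R3 ← R3 + R1: [0, 4, 8, -12]
R4 ← R4 − R1: [0, 0, -10, 15]
R5 ← R5 − (2)·R1: [0, -12, -10, 15]
R3 ← R3 − (1/7)·R2: [0, 0, 4, -6]
R5 ← R5 + (3/7)·R2: [0, 0, 2, -3]
R4 ← R4 + (5/2)·R3: [0, 0, 0, 0]
R5 ← R5 − (1/2)·R3: [0, 0, 0, 0]
3 pivots among 4 columns.
Only 3 < 4 pivot columns, so the columns are linearly dependent.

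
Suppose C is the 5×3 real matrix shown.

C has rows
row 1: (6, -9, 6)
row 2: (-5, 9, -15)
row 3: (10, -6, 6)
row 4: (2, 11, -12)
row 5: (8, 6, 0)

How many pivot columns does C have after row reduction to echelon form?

3

Row reduce to echelon form.
R2 ← R2 + (5/6)·R1: [0, 3/2, -10]
R3 ← R3 − (5/3)·R1: [0, 9, -4]
R4 ← R4 − (1/3)·R1: [0, 14, -14]
R5 ← R5 − (4/3)·R1: [0, 18, -8]
R3 ← R3 − (6)·R2: [0, 0, 56]
R4 ← R4 − (28/3)·R2: [0, 0, 238/3]
R5 ← R5 − (12)·R2: [0, 0, 112]
R4 ← R4 − (17/12)·R3: [0, 0, 0]
R5 ← R5 − (2)·R3: [0, 0, 0]
Echelon form has 3 nonzero rows, so rank(C) = 3.
Each nonzero row contributes one pivot column: 3 pivot columns.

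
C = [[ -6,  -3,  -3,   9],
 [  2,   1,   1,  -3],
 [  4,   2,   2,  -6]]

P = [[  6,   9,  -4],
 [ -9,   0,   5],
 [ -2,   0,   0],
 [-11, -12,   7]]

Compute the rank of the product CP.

First compute CP:
[[-102, -162,  72],
 [ 34,  54, -24],
 [ 68, 108, -48]]
Now row reduce the product.
R2 ← R2 + (1/3)·R1: [0, 0, 0]
R3 ← R3 + (2/3)·R1: [0, 0, 0]
1 nonzero row, so rank(CP) = 1.

1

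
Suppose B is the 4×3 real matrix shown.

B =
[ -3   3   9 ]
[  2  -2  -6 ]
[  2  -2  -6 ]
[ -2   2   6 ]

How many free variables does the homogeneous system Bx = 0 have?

Row reduce to echelon form.
R2 ← R2 + (2/3)·R1: [0, 0, 0]
R3 ← R3 + (2/3)·R1: [0, 0, 0]
R4 ← R4 − (2/3)·R1: [0, 0, 0]
1 nonzero row, so rank(B) = 1.
B has 3 columns; by rank–nullity, nullity = 3 − 1 = 2.

2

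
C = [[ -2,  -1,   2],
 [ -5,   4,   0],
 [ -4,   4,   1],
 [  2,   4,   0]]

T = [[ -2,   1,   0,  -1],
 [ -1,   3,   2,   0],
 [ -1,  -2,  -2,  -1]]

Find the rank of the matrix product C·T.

2

First compute CT:
[[  3,  -9,  -6,   0],
 [  6,   7,   8,   5],
 [  3,   6,   6,   3],
 [ -8,  14,   8,  -2]]
Now row reduce the product.
R2 ← R2 − (2)·R1: [0, 25, 20, 5]
R3 ← R3 − R1: [0, 15, 12, 3]
R4 ← R4 + (8/3)·R1: [0, -10, -8, -2]
R3 ← R3 − (3/5)·R2: [0, 0, 0, 0]
R4 ← R4 + (2/5)·R2: [0, 0, 0, 0]
2 nonzero rows, so rank(CT) = 2.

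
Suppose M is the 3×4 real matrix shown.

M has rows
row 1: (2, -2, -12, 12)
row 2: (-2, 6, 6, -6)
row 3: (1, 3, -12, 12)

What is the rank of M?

2

Row reduce to echelon form.
R2 ← R2 + R1: [0, 4, -6, 6]
R3 ← R3 − (1/2)·R1: [0, 4, -6, 6]
R3 ← R3 − R2: [0, 0, 0, 0]
Echelon form has 2 nonzero rows, so rank(M) = 2.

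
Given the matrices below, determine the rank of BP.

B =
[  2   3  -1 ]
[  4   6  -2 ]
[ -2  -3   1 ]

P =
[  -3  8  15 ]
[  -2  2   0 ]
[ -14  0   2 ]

1

First compute BP:
[[  2,  22,  28],
 [  4,  44,  56],
 [ -2, -22, -28]]
Now row reduce the product.
R2 ← R2 − (2)·R1: [0, 0, 0]
R3 ← R3 + R1: [0, 0, 0]
1 nonzero row, so rank(BP) = 1.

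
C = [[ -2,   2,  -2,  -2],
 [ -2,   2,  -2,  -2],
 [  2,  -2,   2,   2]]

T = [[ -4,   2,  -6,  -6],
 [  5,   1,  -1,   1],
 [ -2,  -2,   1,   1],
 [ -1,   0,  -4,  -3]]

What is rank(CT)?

First compute CT:
[[ 24,   2,  16,  18],
 [ 24,   2,  16,  18],
 [-24,  -2, -16, -18]]
Now row reduce the product.
R2 ← R2 − R1: [0, 0, 0, 0]
R3 ← R3 + R1: [0, 0, 0, 0]
1 nonzero row, so rank(CT) = 1.

1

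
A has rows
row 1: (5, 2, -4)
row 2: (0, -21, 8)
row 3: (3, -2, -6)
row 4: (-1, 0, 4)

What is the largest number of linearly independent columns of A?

3

Row reduce to echelon form.
R3 ← R3 − (3/5)·R1: [0, -16/5, -18/5]
R4 ← R4 + (1/5)·R1: [0, 2/5, 16/5]
R3 ← R3 − (16/105)·R2: [0, 0, -506/105]
R4 ← R4 + (2/105)·R2: [0, 0, 352/105]
R4 ← R4 + (16/23)·R3: [0, 0, 0]
Echelon form has 3 nonzero rows, so rank(A) = 3.
The rank gives the maximum number of linearly independent columns: 3.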